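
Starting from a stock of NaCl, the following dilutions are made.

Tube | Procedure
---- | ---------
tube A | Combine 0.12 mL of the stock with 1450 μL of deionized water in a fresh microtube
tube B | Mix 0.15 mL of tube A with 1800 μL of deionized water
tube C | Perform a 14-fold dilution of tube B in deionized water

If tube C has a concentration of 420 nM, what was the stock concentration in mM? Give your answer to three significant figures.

Step 1: 0.12 mL + 1450 μL = 1.57 mL total → factor 1.57/0.12 = 13.083
Step 2: 0.15 mL + 1800 μL = 1.95 mL total → factor 1.95/0.15 = 13
Step 3: 14-fold → factor 14
Overall dilution factor = 13.083 × 13 × 14 = 2381.2
Stock = 420 nM × 2381.2 = 1.000 × 10^6 nM = 1.00 mM

1.00 mM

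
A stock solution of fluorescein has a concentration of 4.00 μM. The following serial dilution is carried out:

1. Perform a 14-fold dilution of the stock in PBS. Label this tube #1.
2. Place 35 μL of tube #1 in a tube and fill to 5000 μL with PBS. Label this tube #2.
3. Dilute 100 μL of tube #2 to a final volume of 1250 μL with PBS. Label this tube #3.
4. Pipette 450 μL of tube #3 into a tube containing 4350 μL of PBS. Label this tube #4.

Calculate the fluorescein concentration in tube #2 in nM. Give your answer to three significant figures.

Step 1: 14-fold → factor 14
Step 2: 35 μL brought to 5000 μL → factor 5000/35 = 142.86
Dilution factor through tube #2 = 14 × 142.86 = 2000
[tube #2] = 4.00 μM / 2000 = 0.002000 μM = 2.00 nM

2.00 nM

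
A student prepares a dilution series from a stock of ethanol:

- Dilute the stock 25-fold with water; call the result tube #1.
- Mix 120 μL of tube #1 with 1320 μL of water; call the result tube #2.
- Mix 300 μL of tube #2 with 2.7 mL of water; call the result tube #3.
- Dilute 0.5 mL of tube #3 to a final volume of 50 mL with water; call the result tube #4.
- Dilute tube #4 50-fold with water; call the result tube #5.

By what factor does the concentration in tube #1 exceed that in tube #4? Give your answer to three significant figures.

1.20 × 10^4

Step 1: 25-fold → factor 25
Step 2: 120 μL + 1320 μL = 1440 μL total → factor 1440/120 = 12
Step 3: 300 μL + 2.7 mL = 3000 μL total → factor 3000/300 = 10
Step 4: 0.5 mL brought to 50 mL → factor 50/0.5 = 100
Dilution factor to tube #1 = 25; to tube #4 = 3 × 10^5
[tube #1]/[tube #4] = (factor to tube #4)/(factor to tube #1) = 3 × 10^5/25 = 1.20 × 10^4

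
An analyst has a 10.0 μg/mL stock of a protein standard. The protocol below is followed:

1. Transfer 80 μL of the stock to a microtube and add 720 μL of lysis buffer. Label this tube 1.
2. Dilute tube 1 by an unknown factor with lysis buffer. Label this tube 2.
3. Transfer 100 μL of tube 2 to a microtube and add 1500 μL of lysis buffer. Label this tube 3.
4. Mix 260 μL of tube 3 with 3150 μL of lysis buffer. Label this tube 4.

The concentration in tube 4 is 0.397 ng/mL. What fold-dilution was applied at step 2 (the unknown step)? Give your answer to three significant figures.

Step 1: 80 μL + 720 μL = 800 μL total → factor 800/80 = 10
Step 2: unknown factor x
Step 3: 100 μL + 1500 μL = 1600 μL total → factor 1600/100 = 16
Step 4: 260 μL + 3150 μL = 3410 μL total → factor 3410/260 = 13.115
Product of known-step factors = 2098.5
Overall factor = 10.0 μg/mL / (0.397 ng/mL) = 25189
x = 25189 / 2098.5 = 12.0

12.0-fold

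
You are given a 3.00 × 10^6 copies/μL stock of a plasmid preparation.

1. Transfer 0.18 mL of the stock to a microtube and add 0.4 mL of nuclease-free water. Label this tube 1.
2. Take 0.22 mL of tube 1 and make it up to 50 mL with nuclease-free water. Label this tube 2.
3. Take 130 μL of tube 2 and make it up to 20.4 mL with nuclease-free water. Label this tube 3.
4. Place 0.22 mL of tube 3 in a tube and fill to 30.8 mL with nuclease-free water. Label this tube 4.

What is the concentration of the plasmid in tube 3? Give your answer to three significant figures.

26.1 copies/μL

Step 1: 0.18 mL + 0.4 mL = 0.58 mL total → factor 0.58/0.18 = 3.2222
Step 2: 0.22 mL brought to 50 mL → factor 50/0.22 = 227.27
Step 3: 130 μL brought to 20.4 mL → factor 20400/130 = 156.92
Dilution factor through tube 3 = 3.2222 × 227.27 × 156.92 = 1.1492 × 10^5
[tube 3] = 3.00 × 10^6 copies/μL / 1.1492 × 10^5 = 26.1 copies/μL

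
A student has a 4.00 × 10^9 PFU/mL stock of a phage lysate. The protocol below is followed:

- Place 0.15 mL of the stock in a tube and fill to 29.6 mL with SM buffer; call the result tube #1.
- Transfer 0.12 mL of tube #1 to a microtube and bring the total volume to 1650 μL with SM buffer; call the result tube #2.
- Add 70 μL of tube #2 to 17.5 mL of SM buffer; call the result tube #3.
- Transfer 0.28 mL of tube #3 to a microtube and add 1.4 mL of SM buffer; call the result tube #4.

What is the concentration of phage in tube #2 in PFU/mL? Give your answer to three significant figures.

Step 1: 0.15 mL brought to 29.6 mL → factor 29.6/0.15 = 197.33
Step 2: 0.12 mL brought to 1650 μL → factor 1.65/0.12 = 13.75
Dilution factor through tube #2 = 197.33 × 13.75 = 2713.3
[tube #2] = 4.00 × 10^9 PFU/mL / 2713.3 = 1.47 × 10^6 PFU/mL

1.47 × 10^6 PFU/mL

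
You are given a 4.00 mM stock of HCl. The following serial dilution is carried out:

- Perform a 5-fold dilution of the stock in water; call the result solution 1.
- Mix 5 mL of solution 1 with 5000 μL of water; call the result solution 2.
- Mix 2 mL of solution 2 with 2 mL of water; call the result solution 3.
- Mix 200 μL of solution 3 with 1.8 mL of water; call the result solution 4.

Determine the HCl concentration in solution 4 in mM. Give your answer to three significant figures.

0.0200 mM

Step 1: 5-fold → factor 5
Step 2: 5 mL + 5000 μL = 10 mL total → factor 10/5 = 2
Step 3: 2 mL + 2 mL = 4 mL total → factor 4/2 = 2
Step 4: 200 μL + 1.8 mL = 2000 μL total → factor 2000/200 = 10
Overall dilution factor = 5 × 2 × 2 × 10 = 200
Final = 4.00 mM / 200 = 0.0200 mM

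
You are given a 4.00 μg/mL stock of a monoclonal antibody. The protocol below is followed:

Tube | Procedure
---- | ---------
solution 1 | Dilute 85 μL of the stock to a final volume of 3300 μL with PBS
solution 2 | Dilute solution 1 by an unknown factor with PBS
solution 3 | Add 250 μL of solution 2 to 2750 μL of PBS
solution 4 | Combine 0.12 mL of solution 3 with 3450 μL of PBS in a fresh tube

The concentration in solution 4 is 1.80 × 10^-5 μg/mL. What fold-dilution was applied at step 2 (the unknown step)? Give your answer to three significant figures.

Step 1: 85 μL brought to 3300 μL → factor 3300/85 = 38.824
Step 2: unknown factor x
Step 3: 250 μL + 2750 μL = 3000 μL total → factor 3000/250 = 12
Step 4: 0.12 mL + 3450 μL = 3.57 mL total → factor 3.57/0.12 = 29.75
Product of known-step factors = 13860
Overall factor = 4.00 μg/mL / (1.80 × 10^-5 μg/mL) = 2.2222 × 10^5
x = 2.2222 × 10^5 / 13860 = 16.0

16.0-fold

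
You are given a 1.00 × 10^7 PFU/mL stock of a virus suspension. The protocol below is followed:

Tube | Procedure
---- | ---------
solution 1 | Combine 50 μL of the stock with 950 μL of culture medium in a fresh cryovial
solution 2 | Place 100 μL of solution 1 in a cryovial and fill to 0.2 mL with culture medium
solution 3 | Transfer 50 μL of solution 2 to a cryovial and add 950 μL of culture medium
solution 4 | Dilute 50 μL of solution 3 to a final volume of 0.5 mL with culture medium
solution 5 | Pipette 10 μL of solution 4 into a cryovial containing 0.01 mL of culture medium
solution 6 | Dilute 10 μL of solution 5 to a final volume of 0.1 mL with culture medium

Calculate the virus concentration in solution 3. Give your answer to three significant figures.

1.25 × 10^4 PFU/mL

Step 1: 50 μL + 950 μL = 1000 μL total → factor 1000/50 = 20
Step 2: 100 μL brought to 0.2 mL → factor 200/100 = 2
Step 3: 50 μL + 950 μL = 1000 μL total → factor 1000/50 = 20
Dilution factor through solution 3 = 20 × 2 × 20 = 800
[solution 3] = 1.00 × 10^7 PFU/mL / 800 = 1.25 × 10^4 PFU/mL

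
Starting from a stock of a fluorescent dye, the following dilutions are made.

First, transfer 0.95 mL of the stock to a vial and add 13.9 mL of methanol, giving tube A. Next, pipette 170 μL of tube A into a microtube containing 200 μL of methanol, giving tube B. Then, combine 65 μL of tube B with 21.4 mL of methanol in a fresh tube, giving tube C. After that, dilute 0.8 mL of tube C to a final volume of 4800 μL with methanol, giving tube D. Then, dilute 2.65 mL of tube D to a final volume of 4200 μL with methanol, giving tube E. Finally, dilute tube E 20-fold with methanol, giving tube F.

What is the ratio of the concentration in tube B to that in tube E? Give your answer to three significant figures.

Step 1: 0.95 mL + 13.9 mL = 14.85 mL total → factor 14.85/0.95 = 15.632
Step 2: 170 μL + 200 μL = 370 μL total → factor 370/170 = 2.1765
Step 3: 65 μL + 21.4 mL = 21465 μL total → factor 21465/65 = 330.23
Step 4: 0.8 mL brought to 4800 μL → factor 4.8/0.8 = 6
Step 5: 2.65 mL brought to 4200 μL → factor 4.2/2.65 = 1.5849
Dilution factor to tube B = 34.022; to tube E = 1.0684 × 10^5
[tube B]/[tube E] = (factor to tube E)/(factor to tube B) = 1.0684 × 10^5/34.022 = 3.14 × 10^3

3.14 × 10^3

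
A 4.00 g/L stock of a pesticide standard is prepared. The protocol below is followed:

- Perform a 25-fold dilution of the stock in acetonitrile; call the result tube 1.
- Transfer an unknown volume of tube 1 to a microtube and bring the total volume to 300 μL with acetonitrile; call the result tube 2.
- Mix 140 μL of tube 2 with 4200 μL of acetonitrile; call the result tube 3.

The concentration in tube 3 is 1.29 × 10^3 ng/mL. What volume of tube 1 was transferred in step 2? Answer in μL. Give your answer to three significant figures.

Step 1: 25-fold → factor 25
Step 2: v brought to 300 μL → factor = 300 μL/v
Step 3: 140 μL + 4200 μL = 4340 μL total → factor 4340/140 = 31
Product of known-step factors = 775
Overall factor = 4.00 g/L / (1.29 × 10^3 ng/mL) = 3100.8
Step-2 factor = 3100.8 / 775 = 4.001
v = 300 μL / 4.001 = 75.0 μL

75.0 μL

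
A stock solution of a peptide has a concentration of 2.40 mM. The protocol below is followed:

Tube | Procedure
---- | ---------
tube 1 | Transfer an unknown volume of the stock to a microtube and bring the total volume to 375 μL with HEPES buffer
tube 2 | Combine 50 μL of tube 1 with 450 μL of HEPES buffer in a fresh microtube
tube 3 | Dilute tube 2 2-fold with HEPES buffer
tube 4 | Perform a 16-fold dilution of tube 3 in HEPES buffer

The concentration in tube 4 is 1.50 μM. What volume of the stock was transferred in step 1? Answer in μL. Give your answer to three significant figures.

75.0 μL

Step 1: v brought to 375 μL → factor = 375 μL/v
Step 2: 50 μL + 450 μL = 500 μL total → factor 500/50 = 10
Step 3: 2-fold → factor 2
Step 4: 16-fold → factor 16
Product of known-step factors = 320
Overall factor = 2.40 mM / (1.50 μM) = 1600
Step-1 factor = 1600 / 320 = 5
v = 375 μL / 5 = 75.0 μL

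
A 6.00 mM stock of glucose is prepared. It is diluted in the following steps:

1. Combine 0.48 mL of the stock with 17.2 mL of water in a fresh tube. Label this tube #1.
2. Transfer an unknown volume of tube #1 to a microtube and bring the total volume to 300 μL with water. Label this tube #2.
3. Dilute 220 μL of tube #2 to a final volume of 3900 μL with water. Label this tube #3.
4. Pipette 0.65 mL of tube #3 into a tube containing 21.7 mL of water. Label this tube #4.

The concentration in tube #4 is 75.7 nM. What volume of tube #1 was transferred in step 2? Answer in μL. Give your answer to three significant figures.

85.0 μL

Step 1: 0.48 mL + 17.2 mL = 17.68 mL total → factor 17.68/0.48 = 36.833
Step 2: v brought to 300 μL → factor = 300 μL/v
Step 3: 220 μL brought to 3900 μL → factor 3900/220 = 17.727
Step 4: 0.65 mL + 21.7 mL = 22.35 mL total → factor 22.35/0.65 = 34.385
Product of known-step factors = 22452
Overall factor = 6.00 mM / (75.7 nM) = 79260
Step-2 factor = 79260 / 22452 = 3.5303
v = 300 μL / 3.5303 = 85.0 μL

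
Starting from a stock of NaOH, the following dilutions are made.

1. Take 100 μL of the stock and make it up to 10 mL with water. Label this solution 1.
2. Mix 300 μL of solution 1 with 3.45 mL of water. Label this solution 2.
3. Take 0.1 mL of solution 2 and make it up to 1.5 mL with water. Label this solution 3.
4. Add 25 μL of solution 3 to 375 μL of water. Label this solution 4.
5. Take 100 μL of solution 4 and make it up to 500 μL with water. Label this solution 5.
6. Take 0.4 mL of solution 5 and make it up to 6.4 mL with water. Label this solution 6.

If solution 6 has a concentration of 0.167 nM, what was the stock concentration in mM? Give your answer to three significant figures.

Step 1: 100 μL brought to 10 mL → factor 10000/100 = 100
Step 2: 300 μL + 3.45 mL = 3750 μL total → factor 3750/300 = 12.5
Step 3: 0.1 mL brought to 1.5 mL → factor 1.5/0.1 = 15
Step 4: 25 μL + 375 μL = 400 μL total → factor 400/25 = 16
Step 5: 100 μL brought to 500 μL → factor 500/100 = 5
Step 6: 0.4 mL brought to 6.4 mL → factor 6.4/0.4 = 16
Overall dilution factor = 100 × 12.5 × 15 × 16 × 5 × 16 = 2.4 × 10^7
Stock = 0.167 nM × 2.4 × 10^7 = 4.008 × 10^6 nM = 4.01 mM

4.01 mM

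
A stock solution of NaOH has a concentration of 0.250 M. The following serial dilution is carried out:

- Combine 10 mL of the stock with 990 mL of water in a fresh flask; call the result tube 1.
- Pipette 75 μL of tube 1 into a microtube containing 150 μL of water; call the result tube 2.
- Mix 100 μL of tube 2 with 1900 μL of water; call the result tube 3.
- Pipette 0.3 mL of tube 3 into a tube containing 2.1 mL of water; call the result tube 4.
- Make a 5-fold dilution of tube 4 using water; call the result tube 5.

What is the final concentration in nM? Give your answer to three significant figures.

1.04 × 10^3 nM

Step 1: 10 mL + 990 mL = 1000 mL total → factor 1000/10 = 100
Step 2: 75 μL + 150 μL = 225 μL total → factor 225/75 = 3
Step 3: 100 μL + 1900 μL = 2000 μL total → factor 2000/100 = 20
Step 4: 0.3 mL + 2.1 mL = 2.4 mL total → factor 2.4/0.3 = 8
Step 5: 5-fold → factor 5
Overall dilution factor = 100 × 3 × 20 × 8 × 5 = 2.4 × 10^5
Final = 0.250 M / 2.4 × 10^5 = 1.042 × 10^-6 M = 1.04 × 10^3 nM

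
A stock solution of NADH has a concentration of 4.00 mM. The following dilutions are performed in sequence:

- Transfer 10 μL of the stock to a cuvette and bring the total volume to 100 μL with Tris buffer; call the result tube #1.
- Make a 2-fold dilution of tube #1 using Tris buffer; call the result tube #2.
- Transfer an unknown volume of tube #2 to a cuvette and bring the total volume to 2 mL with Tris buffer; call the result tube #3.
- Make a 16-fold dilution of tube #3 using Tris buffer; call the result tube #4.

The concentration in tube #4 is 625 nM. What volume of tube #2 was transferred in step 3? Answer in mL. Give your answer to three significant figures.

Step 1: 10 μL brought to 100 μL → factor 100/10 = 10
Step 2: 2-fold → factor 2
Step 3: v brought to 2 mL → factor = 2 mL/v
Step 4: 16-fold → factor 16
Product of known-step factors = 320
Overall factor = 4.00 mM / (625 nM) = 6400
Step-3 factor = 6400 / 320 = 20
v = 2 mL / 20 = 0.100 mL

0.100 mL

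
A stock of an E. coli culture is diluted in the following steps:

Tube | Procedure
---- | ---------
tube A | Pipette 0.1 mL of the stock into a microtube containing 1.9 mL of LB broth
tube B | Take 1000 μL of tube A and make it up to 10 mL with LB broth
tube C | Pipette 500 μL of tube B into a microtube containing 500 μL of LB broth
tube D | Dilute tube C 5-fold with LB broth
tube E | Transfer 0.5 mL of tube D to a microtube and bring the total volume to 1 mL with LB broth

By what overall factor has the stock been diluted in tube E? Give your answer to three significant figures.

4.00 × 10^3

Step 1: 0.1 mL + 1.9 mL = 2 mL total → factor 2/0.1 = 20
Step 2: 1000 μL brought to 10 mL → factor 10000/1000 = 10
Step 3: 500 μL + 500 μL = 1000 μL total → factor 1000/500 = 2
Step 4: 5-fold → factor 5
Step 5: 0.5 mL brought to 1 mL → factor 1/0.5 = 2
Overall dilution factor = 20 × 10 × 2 × 5 × 2 = 4000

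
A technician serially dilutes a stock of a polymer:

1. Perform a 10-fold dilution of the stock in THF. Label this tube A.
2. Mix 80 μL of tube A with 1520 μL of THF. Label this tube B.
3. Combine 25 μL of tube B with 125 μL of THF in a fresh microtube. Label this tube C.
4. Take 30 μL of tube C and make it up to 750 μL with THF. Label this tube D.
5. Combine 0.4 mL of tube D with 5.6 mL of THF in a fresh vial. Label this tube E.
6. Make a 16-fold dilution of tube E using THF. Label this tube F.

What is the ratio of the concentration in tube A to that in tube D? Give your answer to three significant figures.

3.00 × 10^3

Step 1: 10-fold → factor 10
Step 2: 80 μL + 1520 μL = 1600 μL total → factor 1600/80 = 20
Step 3: 25 μL + 125 μL = 150 μL total → factor 150/25 = 6
Step 4: 30 μL brought to 750 μL → factor 750/30 = 25
Dilution factor to tube A = 10; to tube D = 30000
[tube A]/[tube D] = (factor to tube D)/(factor to tube A) = 30000/10 = 3.00 × 10^3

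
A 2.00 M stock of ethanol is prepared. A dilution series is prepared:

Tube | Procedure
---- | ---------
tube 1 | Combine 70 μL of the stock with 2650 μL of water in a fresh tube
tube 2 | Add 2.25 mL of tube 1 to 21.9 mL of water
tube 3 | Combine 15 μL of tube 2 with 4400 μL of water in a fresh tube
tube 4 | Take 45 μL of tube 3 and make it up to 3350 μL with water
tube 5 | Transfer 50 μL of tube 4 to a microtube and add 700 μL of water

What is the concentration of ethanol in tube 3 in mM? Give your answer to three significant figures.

Step 1: 70 μL + 2650 μL = 2720 μL total → factor 2720/70 = 38.857
Step 2: 2.25 mL + 21.9 mL = 24.15 mL total → factor 24.15/2.25 = 10.733
Step 3: 15 μL + 4400 μL = 4415 μL total → factor 4415/15 = 294.33
Dilution factor through tube 3 = 38.857 × 10.733 × 294.33 = 1.2276 × 10^5
[tube 3] = 2.00 M / 1.2276 × 10^5 = 1.629 × 10^-5 M = 0.0163 mM

0.0163 mM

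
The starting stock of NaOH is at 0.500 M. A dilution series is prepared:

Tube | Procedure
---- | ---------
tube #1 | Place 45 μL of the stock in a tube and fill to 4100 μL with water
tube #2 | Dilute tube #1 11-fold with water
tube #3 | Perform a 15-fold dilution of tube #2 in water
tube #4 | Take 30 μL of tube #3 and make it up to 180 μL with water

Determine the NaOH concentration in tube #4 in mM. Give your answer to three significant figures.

0.00554 mM

Step 1: 45 μL brought to 4100 μL → factor 4100/45 = 91.111
Step 2: 11-fold → factor 11
Step 3: 15-fold → factor 15
Step 4: 30 μL brought to 180 μL → factor 180/30 = 6
Overall dilution factor = 91.111 × 11 × 15 × 6 = 90200
Final = 0.500 M / 90200 = 5.543 × 10^-6 M = 0.00554 mM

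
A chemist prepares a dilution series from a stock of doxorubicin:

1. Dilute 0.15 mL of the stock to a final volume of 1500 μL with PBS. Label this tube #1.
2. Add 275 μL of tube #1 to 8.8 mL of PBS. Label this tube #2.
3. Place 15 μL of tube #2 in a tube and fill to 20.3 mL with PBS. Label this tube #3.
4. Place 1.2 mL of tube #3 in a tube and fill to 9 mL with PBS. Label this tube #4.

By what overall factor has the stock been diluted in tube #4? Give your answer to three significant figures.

3.35 × 10^6

Step 1: 0.15 mL brought to 1500 μL → factor 1.5/0.15 = 10
Step 2: 275 μL + 8.8 mL = 9075 μL total → factor 9075/275 = 33
Step 3: 15 μL brought to 20.3 mL → factor 20300/15 = 1353.3
Step 4: 1.2 mL brought to 9 mL → factor 9/1.2 = 7.5
Overall dilution factor = 10 × 33 × 1353.3 × 7.5 = 3.3495 × 10^6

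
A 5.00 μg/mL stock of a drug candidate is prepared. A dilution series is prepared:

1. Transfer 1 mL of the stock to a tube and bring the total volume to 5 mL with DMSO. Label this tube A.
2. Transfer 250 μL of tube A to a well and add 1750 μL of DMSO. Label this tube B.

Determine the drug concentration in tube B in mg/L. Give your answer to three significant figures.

0.125 mg/L

Step 1: 1 mL brought to 5 mL → factor 5/1 = 5
Step 2: 250 μL + 1750 μL = 2000 μL total → factor 2000/250 = 8
Overall dilution factor = 5 × 8 = 40
Final = 5.00 μg/mL / 40 = 0.1250 μg/mL = 0.125 mg/L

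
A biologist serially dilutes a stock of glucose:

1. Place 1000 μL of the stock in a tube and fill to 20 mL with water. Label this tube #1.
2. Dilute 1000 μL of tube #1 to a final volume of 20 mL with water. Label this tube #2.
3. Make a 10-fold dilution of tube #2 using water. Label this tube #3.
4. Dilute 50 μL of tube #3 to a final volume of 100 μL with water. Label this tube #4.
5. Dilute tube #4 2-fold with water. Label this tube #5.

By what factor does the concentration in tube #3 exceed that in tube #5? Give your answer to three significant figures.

4.00

Step 1: 1000 μL brought to 20 mL → factor 20000/1000 = 20
Step 2: 1000 μL brought to 20 mL → factor 20000/1000 = 20
Step 3: 10-fold → factor 10
Step 4: 50 μL brought to 100 μL → factor 100/50 = 2
Step 5: 2-fold → factor 2
Dilution factor to tube #3 = 4000; to tube #5 = 16000
[tube #3]/[tube #5] = (factor to tube #5)/(factor to tube #3) = 16000/4000 = 4.00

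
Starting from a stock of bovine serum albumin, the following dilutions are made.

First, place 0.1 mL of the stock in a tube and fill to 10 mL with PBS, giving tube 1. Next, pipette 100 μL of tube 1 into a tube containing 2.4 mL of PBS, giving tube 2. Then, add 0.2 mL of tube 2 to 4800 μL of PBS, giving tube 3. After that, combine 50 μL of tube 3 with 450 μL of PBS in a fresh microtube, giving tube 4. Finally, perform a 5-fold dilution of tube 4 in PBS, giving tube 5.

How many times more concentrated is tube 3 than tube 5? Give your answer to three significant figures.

Step 1: 0.1 mL brought to 10 mL → factor 10/0.1 = 100
Step 2: 100 μL + 2.4 mL = 2500 μL total → factor 2500/100 = 25
Step 3: 0.2 mL + 4800 μL = 5 mL total → factor 5/0.2 = 25
Step 4: 50 μL + 450 μL = 500 μL total → factor 500/50 = 10
Step 5: 5-fold → factor 5
Dilution factor to tube 3 = 62500; to tube 5 = 3.125 × 10^6
[tube 3]/[tube 5] = (factor to tube 5)/(factor to tube 3) = 3.125 × 10^6/62500 = 50.0

50.0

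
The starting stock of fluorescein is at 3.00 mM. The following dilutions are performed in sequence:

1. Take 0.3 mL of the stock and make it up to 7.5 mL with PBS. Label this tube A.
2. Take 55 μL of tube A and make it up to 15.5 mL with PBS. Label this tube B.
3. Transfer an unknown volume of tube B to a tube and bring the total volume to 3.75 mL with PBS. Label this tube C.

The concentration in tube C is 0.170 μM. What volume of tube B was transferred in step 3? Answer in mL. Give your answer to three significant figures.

Step 1: 0.3 mL brought to 7.5 mL → factor 7.5/0.3 = 25
Step 2: 55 μL brought to 15.5 mL → factor 15500/55 = 281.82
Step 3: v brought to 3.75 mL → factor = 3.75 mL/v
Product of known-step factors = 7045.5
Overall factor = 3.00 mM / (0.170 μM) = 17647
Step-3 factor = 17647 / 7045.5 = 2.5047
v = 3.75 mL / 2.5047 = 1.50 mL

1.50 mL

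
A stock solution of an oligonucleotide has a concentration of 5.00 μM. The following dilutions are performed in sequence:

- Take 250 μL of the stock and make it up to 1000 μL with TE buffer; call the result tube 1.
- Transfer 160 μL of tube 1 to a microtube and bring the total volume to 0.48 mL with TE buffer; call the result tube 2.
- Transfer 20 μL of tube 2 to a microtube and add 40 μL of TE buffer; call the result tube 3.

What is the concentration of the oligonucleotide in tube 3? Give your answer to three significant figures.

Step 1: 250 μL brought to 1000 μL → factor 1000/250 = 4
Step 2: 160 μL brought to 0.48 mL → factor 480/160 = 3
Step 3: 20 μL + 40 μL = 60 μL total → factor 60/20 = 3
Overall dilution factor = 4 × 3 × 3 = 36
Final = 5.00 μM / 36 = 0.139 μM

0.139 μM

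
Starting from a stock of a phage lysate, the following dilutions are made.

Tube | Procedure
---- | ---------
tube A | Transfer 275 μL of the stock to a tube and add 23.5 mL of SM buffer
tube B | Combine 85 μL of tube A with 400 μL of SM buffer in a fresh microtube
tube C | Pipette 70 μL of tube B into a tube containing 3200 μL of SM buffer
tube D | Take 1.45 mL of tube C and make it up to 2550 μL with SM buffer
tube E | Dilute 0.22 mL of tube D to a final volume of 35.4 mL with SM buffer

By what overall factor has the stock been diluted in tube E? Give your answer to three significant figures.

6.52 × 10^6

Step 1: 275 μL + 23.5 mL = 23775 μL total → factor 23775/275 = 86.455
Step 2: 85 μL + 400 μL = 485 μL total → factor 485/85 = 5.7059
Step 3: 70 μL + 3200 μL = 3270 μL total → factor 3270/70 = 46.714
Step 4: 1.45 mL brought to 2550 μL → factor 2.55/1.45 = 1.7586
Step 5: 0.22 mL brought to 35.4 mL → factor 35.4/0.22 = 160.91
Overall dilution factor = 86.455 × 5.7059 × 46.714 × 1.7586 × 160.91 = 6.521 × 10^6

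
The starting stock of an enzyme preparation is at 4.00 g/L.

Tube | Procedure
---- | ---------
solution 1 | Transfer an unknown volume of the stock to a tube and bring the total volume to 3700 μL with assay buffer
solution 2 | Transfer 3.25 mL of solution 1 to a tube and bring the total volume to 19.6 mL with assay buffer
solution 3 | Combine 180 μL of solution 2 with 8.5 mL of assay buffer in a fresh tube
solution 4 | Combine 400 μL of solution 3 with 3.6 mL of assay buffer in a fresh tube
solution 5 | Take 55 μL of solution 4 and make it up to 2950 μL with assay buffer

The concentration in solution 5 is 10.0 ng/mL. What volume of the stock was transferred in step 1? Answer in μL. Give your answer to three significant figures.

1.44 × 10^3 μL

Step 1: v brought to 3700 μL → factor = 3700 μL/v
Step 2: 3.25 mL brought to 19.6 mL → factor 19.6/3.25 = 6.0308
Step 3: 180 μL + 8.5 mL = 8680 μL total → factor 8680/180 = 48.222
Step 4: 400 μL + 3.6 mL = 4000 μL total → factor 4000/400 = 10
Step 5: 55 μL brought to 2950 μL → factor 2950/55 = 53.636
Product of known-step factors = 1.5598 × 10^5
Overall factor = 4.00 g/L / (10.0 ng/mL) = 4 × 10^5
Step-1 factor = 4 × 10^5 / 1.5598 × 10^5 = 2.5644
v = 3700 μL / 2.5644 = 1.44 × 10^3 μL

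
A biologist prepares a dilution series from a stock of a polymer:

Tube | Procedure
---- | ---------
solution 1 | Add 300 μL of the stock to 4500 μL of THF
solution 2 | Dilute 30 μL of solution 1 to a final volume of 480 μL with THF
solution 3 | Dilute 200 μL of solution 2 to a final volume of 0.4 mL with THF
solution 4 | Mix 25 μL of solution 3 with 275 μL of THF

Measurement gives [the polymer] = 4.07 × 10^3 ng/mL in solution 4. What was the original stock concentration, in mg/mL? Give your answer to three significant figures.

Step 1: 300 μL + 4500 μL = 4800 μL total → factor 4800/300 = 16
Step 2: 30 μL brought to 480 μL → factor 480/30 = 16
Step 3: 200 μL brought to 0.4 mL → factor 400/200 = 2
Step 4: 25 μL + 275 μL = 300 μL total → factor 300/25 = 12
Overall dilution factor = 16 × 16 × 2 × 12 = 6144
Stock = 4.07 × 10^3 ng/mL × 6144 = 2.501 × 10^7 ng/mL = 25.0 mg/mL

25.0 mg/mL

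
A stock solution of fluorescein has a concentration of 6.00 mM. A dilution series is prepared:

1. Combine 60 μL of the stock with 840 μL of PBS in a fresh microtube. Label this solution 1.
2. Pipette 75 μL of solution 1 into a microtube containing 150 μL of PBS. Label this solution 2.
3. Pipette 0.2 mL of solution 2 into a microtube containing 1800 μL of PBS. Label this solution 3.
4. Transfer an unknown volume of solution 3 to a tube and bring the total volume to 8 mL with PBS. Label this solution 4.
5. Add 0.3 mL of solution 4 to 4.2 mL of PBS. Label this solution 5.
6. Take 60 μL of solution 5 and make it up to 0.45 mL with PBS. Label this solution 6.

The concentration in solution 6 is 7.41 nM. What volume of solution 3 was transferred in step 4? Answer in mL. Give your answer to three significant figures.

0.500 mL

Step 1: 60 μL + 840 μL = 900 μL total → factor 900/60 = 15
Step 2: 75 μL + 150 μL = 225 μL total → factor 225/75 = 3
Step 3: 0.2 mL + 1800 μL = 2 mL total → factor 2/0.2 = 10
Step 4: v brought to 8 mL → factor = 8 mL/v
Step 5: 0.3 mL + 4.2 mL = 4.5 mL total → factor 4.5/0.3 = 15
Step 6: 60 μL brought to 0.45 mL → factor 450/60 = 7.5
Product of known-step factors = 50625
Overall factor = 6.00 mM / (7.41 nM) = 8.0972 × 10^5
Step-4 factor = 8.0972 × 10^5 / 50625 = 15.994
v = 8 mL / 15.994 = 0.500 mL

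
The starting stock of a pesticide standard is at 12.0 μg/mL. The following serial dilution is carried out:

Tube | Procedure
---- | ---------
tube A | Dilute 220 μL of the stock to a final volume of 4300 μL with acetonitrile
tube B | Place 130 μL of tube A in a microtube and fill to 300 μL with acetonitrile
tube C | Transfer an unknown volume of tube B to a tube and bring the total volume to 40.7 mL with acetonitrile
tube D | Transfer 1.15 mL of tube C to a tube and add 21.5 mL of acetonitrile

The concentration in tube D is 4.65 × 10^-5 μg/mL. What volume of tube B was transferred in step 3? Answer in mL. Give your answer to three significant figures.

0.140 mL

Step 1: 220 μL brought to 4300 μL → factor 4300/220 = 19.545
Step 2: 130 μL brought to 300 μL → factor 300/130 = 2.3077
Step 3: v brought to 40.7 mL → factor = 40.7 mL/v
Step 4: 1.15 mL + 21.5 mL = 22.65 mL total → factor 22.65/1.15 = 19.696
Product of known-step factors = 888.37
Overall factor = 12.0 μg/mL / (4.65 × 10^-5 μg/mL) = 2.5806 × 10^5
Step-3 factor = 2.5806 × 10^5 / 888.37 = 290.49
v = 40.7 mL / 290.49 = 0.140 mL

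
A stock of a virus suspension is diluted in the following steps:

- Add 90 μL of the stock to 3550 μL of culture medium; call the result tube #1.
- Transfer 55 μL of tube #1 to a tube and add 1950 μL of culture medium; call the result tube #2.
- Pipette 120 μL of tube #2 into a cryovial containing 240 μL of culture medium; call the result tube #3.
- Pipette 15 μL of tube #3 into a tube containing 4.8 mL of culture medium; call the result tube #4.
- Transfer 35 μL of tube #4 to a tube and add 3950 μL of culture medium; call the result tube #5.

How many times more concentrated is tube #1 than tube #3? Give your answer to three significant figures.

109

Step 1: 90 μL + 3550 μL = 3640 μL total → factor 3640/90 = 40.444
Step 2: 55 μL + 1950 μL = 2005 μL total → factor 2005/55 = 36.455
Step 3: 120 μL + 240 μL = 360 μL total → factor 360/120 = 3
Dilution factor to tube #1 = 40.444; to tube #3 = 4423.2
[tube #1]/[tube #3] = (factor to tube #3)/(factor to tube #1) = 4423.2/40.444 = 109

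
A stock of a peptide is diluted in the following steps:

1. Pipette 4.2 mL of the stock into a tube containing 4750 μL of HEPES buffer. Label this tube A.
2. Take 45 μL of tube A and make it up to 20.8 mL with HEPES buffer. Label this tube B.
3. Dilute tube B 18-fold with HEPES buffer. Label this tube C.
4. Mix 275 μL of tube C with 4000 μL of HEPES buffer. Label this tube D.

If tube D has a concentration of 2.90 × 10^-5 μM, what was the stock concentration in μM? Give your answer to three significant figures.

Step 1: 4.2 mL + 4750 μL = 8.95 mL total → factor 8.95/4.2 = 2.131
Step 2: 45 μL brought to 20.8 mL → factor 20800/45 = 462.22
Step 3: 18-fold → factor 18
Step 4: 275 μL + 4000 μL = 4275 μL total → factor 4275/275 = 15.545
Overall dilution factor = 2.131 × 462.22 × 18 × 15.545 = 2.7561 × 10^5
Stock = 2.90 × 10^-5 μM × 2.7561 × 10^5 = 7.99 μM

7.99 μM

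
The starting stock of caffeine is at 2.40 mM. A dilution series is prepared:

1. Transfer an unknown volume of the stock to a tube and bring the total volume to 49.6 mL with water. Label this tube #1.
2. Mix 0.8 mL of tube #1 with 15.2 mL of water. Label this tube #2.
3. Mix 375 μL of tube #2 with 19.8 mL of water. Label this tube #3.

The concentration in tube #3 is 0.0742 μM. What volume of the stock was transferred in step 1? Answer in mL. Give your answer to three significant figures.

Step 1: v brought to 49.6 mL → factor = 49.6 mL/v
Step 2: 0.8 mL + 15.2 mL = 16 mL total → factor 16/0.8 = 20
Step 3: 375 μL + 19.8 mL = 20175 μL total → factor 20175/375 = 53.8
Product of known-step factors = 1076
Overall factor = 2.40 mM / (0.0742 μM) = 32345
Step-1 factor = 32345 / 1076 = 30.06
v = 49.6 mL / 30.06 = 1.65 mL

1.65 mL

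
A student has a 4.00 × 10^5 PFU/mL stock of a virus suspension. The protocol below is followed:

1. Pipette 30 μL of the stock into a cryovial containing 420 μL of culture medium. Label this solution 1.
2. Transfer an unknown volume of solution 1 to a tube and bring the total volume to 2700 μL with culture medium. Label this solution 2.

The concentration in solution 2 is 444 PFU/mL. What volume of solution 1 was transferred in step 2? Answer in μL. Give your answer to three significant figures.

45.0 μL

Step 1: 30 μL + 420 μL = 450 μL total → factor 450/30 = 15
Step 2: v brought to 2700 μL → factor = 2700 μL/v
Product of known-step factors = 15
Overall factor = 4.00 × 10^5 PFU/mL / (444 PFU/mL) = 900.9
Step-2 factor = 900.9 / 15 = 60.06
v = 2700 μL / 60.06 = 45.0 μL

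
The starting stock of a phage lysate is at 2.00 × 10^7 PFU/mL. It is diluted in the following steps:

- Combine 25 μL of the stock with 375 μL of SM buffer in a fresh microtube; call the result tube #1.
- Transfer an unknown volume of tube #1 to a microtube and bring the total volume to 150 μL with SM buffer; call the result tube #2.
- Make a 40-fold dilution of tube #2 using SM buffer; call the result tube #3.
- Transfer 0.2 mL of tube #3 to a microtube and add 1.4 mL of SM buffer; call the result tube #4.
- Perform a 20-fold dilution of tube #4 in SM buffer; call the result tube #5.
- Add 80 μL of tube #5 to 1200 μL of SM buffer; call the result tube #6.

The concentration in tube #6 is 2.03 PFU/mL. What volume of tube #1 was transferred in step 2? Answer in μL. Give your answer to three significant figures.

Step 1: 25 μL + 375 μL = 400 μL total → factor 400/25 = 16
Step 2: v brought to 150 μL → factor = 150 μL/v
Step 3: 40-fold → factor 40
Step 4: 0.2 mL + 1.4 mL = 1.6 mL total → factor 1.6/0.2 = 8
Step 5: 20-fold → factor 20
Step 6: 80 μL + 1200 μL = 1280 μL total → factor 1280/80 = 16
Product of known-step factors = 1.6384 × 10^6
Overall factor = 2.00 × 10^7 PFU/mL / (2.03 PFU/mL) = 9.8522 × 10^6
Step-2 factor = 9.8522 × 10^6 / 1.6384 × 10^6 = 6.0133
v = 150 μL / 6.0133 = 24.9 μL

24.9 μL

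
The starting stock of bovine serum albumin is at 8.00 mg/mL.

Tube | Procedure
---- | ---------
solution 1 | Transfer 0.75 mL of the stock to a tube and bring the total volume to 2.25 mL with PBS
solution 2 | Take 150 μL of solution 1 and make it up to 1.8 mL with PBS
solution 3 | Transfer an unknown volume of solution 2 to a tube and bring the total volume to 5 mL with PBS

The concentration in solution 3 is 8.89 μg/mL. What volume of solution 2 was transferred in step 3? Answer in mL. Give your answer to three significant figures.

0.200 mL

Step 1: 0.75 mL brought to 2.25 mL → factor 2.25/0.75 = 3
Step 2: 150 μL brought to 1.8 mL → factor 1800/150 = 12
Step 3: v brought to 5 mL → factor = 5 mL/v
Product of known-step factors = 36
Overall factor = 8.00 mg/mL / (8.89 μg/mL) = 899.89
Step-3 factor = 899.89 / 36 = 24.997
v = 5 mL / 24.997 = 0.200 mL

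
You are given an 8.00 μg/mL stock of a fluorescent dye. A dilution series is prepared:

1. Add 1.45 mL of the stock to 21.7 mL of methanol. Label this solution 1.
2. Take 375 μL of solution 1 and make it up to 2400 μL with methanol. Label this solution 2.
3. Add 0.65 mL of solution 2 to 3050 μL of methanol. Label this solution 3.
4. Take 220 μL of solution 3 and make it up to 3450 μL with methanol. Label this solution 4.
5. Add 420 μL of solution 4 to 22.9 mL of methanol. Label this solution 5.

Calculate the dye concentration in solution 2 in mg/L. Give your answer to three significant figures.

Step 1: 1.45 mL + 21.7 mL = 23.15 mL total → factor 23.15/1.45 = 15.966
Step 2: 375 μL brought to 2400 μL → factor 2400/375 = 6.4
Dilution factor through solution 2 = 15.966 × 6.4 = 102.18
[solution 2] = 8.00 μg/mL / 102.18 = 0.07829 μg/mL = 0.0783 mg/L

0.0783 mg/L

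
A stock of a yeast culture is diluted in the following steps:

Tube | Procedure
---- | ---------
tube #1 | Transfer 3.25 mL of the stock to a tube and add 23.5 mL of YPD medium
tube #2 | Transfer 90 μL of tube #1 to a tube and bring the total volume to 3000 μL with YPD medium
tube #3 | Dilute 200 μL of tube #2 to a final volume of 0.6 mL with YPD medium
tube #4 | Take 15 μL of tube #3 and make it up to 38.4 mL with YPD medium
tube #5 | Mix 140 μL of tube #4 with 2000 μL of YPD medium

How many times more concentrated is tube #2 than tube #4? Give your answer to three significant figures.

7.68 × 10^3

Step 1: 3.25 mL + 23.5 mL = 26.75 mL total → factor 26.75/3.25 = 8.2308
Step 2: 90 μL brought to 3000 μL → factor 3000/90 = 33.333
Step 3: 200 μL brought to 0.6 mL → factor 600/200 = 3
Step 4: 15 μL brought to 38.4 mL → factor 38400/15 = 2560
Dilution factor to tube #2 = 274.36; to tube #4 = 2.1071 × 10^6
[tube #2]/[tube #4] = (factor to tube #4)/(factor to tube #2) = 2.1071 × 10^6/274.36 = 7.68 × 10^3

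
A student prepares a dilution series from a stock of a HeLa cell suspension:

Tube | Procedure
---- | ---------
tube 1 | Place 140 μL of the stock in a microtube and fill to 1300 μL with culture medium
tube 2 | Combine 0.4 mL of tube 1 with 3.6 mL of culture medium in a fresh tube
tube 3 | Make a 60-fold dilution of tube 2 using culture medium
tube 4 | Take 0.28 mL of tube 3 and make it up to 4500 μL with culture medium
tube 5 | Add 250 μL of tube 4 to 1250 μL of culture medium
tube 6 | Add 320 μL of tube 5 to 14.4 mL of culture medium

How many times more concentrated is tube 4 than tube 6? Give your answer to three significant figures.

Step 1: 140 μL brought to 1300 μL → factor 1300/140 = 9.2857
Step 2: 0.4 mL + 3.6 mL = 4 mL total → factor 4/0.4 = 10
Step 3: 60-fold → factor 60
Step 4: 0.28 mL brought to 4500 μL → factor 4.5/0.28 = 16.071
Step 5: 250 μL + 1250 μL = 1500 μL total → factor 1500/250 = 6
Step 6: 320 μL + 14.4 mL = 14720 μL total → factor 14720/320 = 46
Dilution factor to tube 4 = 89541; to tube 6 = 2.4713 × 10^7
[tube 4]/[tube 6] = (factor to tube 6)/(factor to tube 4) = 2.4713 × 10^7/89541 = 276

276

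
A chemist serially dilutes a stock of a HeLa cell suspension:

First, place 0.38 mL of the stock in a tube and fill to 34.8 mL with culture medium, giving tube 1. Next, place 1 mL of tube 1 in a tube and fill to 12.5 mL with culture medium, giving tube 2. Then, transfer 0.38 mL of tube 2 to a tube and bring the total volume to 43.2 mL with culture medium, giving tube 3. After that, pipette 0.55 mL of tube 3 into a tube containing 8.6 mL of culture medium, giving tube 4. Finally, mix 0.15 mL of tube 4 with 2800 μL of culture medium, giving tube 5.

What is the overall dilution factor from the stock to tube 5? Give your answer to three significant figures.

4.26 × 10^7

Step 1: 0.38 mL brought to 34.8 mL → factor 34.8/0.38 = 91.579
Step 2: 1 mL brought to 12.5 mL → factor 12.5/1 = 12.5
Step 3: 0.38 mL brought to 43.2 mL → factor 43.2/0.38 = 113.68
Step 4: 0.55 mL + 8.6 mL = 9.15 mL total → factor 9.15/0.55 = 16.636
Step 5: 0.15 mL + 2800 μL = 2.95 mL total → factor 2.95/0.15 = 19.667
Overall dilution factor = 91.579 × 12.5 × 113.68 × 16.636 × 19.667 = 4.2579 × 10^7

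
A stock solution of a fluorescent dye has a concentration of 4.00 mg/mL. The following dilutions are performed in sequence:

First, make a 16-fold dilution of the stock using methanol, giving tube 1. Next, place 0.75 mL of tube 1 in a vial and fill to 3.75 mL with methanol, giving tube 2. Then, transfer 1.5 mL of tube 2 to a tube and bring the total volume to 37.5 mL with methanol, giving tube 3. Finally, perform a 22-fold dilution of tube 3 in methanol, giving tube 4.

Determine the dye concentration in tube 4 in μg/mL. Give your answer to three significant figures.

Step 1: 16-fold → factor 16
Step 2: 0.75 mL brought to 3.75 mL → factor 3.75/0.75 = 5
Step 3: 1.5 mL brought to 37.5 mL → factor 37.5/1.5 = 25
Step 4: 22-fold → factor 22
Overall dilution factor = 16 × 5 × 25 × 22 = 44000
Final = 4.00 mg/mL / 44000 = 9.091 × 10^-5 mg/mL = 0.0909 μg/mL

0.0909 μg/mL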